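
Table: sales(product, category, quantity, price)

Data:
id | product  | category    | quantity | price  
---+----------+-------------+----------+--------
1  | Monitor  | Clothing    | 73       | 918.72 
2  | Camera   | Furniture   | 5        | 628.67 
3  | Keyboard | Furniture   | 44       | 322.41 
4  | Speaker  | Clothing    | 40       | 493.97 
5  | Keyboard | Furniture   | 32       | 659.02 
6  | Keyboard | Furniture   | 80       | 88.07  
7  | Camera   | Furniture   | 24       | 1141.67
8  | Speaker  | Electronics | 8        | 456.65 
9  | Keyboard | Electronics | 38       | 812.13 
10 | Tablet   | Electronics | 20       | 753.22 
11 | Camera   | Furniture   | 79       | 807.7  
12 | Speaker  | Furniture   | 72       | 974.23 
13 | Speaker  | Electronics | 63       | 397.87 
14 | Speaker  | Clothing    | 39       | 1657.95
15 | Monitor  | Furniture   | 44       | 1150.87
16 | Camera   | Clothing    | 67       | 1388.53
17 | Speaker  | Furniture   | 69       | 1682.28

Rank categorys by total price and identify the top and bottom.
SELECT category, SUM(price)
FROM sales
GROUP BY category
ORDER BY SUM(price)

All groups:
  Electronics: 2419.87
  Clothing: 4459.17
  Furniture: 7454.92

Highest: Furniture (7454.92)
Lowest: Electronics (2419.87)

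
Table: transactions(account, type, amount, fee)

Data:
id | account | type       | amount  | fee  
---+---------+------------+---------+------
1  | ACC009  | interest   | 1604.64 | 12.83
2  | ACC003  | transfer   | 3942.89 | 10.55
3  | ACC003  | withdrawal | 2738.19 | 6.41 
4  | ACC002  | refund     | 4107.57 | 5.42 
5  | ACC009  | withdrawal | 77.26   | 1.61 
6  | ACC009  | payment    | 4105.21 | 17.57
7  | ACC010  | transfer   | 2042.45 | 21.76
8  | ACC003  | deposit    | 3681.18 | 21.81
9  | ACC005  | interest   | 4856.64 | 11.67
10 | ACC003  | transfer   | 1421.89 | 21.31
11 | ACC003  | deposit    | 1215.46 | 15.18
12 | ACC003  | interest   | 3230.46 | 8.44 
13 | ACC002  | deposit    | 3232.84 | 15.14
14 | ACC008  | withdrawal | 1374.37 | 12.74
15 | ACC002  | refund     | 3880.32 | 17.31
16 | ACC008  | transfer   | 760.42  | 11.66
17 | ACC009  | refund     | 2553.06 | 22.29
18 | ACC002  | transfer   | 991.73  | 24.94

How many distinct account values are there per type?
SELECT type, COUNT(DISTINCT account)
FROM transactions
GROUP BY type

Result:
  deposit: 2 distinct
  interest: 3 distinct
  payment: 1 distinct
  refund: 2 distinct
  transfer: 4 distinct
  withdrawal: 3 distinct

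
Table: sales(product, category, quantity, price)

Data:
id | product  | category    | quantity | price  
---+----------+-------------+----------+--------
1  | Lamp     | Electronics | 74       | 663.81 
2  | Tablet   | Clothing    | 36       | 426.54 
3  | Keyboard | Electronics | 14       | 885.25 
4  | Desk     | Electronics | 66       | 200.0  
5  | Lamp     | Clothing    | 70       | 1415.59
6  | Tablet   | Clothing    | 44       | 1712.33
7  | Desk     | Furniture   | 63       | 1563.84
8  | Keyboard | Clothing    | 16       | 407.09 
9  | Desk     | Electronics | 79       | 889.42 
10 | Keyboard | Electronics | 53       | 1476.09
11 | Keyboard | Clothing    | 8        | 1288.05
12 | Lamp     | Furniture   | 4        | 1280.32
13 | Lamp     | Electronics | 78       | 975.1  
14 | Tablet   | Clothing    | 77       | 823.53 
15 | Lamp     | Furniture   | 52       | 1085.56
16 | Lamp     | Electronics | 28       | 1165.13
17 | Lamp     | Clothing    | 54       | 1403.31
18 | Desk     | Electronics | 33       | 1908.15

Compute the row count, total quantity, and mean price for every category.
SELECT category,
       COUNT(*) as cnt,
       SUM(quantity) as total_quantity,
       AVG(price) as avg_price
FROM sales
GROUP BY category

Result:
  Clothing: 7 records, 305 total quantity, 1068.06 avg price
  Electronics: 8 records, 425 total quantity, 1020.37 avg price
  Furniture: 3 records, 119 total quantity, 1309.91 avg price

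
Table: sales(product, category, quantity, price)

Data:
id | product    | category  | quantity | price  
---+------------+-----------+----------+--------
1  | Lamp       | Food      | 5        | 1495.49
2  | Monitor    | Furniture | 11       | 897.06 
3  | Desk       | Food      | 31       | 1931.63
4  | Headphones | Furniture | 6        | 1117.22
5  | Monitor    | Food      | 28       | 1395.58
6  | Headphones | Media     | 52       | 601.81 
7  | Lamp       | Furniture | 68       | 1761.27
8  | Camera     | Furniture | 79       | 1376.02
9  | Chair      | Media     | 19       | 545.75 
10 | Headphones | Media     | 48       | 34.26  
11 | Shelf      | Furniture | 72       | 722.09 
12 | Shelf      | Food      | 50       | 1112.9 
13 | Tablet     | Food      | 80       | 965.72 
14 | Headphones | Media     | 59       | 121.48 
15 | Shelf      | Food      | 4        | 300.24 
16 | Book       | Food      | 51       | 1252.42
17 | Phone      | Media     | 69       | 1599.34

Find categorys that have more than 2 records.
SELECT category, COUNT(*) as cnt
FROM sales
GROUP BY category
HAVING COUNT(*) > 2

Result:
  Food: 7
  Furniture: 5
  Media: 5

Note: HAVING filters groups after aggregation, WHERE filters rows before.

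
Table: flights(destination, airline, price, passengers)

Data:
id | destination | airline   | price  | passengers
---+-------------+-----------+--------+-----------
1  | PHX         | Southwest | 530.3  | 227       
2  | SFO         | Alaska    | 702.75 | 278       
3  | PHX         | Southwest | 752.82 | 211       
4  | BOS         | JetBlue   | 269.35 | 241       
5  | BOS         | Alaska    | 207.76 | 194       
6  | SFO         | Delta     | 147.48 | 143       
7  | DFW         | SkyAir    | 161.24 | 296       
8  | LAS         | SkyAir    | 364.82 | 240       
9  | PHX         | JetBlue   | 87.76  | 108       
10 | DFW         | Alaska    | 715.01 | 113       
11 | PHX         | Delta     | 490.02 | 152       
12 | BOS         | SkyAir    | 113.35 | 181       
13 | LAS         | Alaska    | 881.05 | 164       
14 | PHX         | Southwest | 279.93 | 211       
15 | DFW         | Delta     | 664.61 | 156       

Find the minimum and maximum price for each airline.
SELECT airline, MIN(price), MAX(price)
FROM flights
GROUP BY airline

Result:
  Alaska: min=207.76, max=881.05
  Delta: min=147.48, max=664.61
  JetBlue: min=87.76, max=269.35
  SkyAir: min=113.35, max=364.82
  Southwest: min=279.93, max=752.82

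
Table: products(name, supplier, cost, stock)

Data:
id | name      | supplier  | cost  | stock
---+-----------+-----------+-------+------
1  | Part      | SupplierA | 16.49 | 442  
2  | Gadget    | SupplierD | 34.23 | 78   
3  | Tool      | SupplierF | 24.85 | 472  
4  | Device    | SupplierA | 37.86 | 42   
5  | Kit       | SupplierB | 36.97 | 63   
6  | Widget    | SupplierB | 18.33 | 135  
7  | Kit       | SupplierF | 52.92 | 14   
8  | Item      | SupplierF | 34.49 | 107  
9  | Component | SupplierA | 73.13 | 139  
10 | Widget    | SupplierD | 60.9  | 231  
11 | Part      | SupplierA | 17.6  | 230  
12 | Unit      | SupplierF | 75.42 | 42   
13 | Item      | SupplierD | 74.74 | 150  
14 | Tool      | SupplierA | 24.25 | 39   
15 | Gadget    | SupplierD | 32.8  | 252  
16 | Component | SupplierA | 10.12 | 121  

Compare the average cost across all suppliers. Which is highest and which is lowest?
SELECT supplier, AVG(cost)
FROM products
GROUP BY supplier
ORDER BY AVG(cost)

All groups:
  SupplierB: 27.65
  SupplierA: 29.91
  SupplierF: 46.92
  SupplierD: 50.67

Highest: SupplierD (50.67)
Lowest: SupplierB (27.65)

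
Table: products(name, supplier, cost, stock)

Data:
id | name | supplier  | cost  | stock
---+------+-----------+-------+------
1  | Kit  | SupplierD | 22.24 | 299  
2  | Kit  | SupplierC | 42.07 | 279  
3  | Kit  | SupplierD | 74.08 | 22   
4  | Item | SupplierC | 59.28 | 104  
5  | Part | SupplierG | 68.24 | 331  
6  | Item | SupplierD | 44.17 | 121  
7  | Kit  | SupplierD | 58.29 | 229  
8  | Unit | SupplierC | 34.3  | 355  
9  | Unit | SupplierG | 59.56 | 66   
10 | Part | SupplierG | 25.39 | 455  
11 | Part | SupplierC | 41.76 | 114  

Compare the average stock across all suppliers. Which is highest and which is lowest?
SELECT supplier, AVG(stock)
FROM products
GROUP BY supplier
ORDER BY AVG(stock)

All groups:
  SupplierD: 167.75
  SupplierC: 213.00
  SupplierG: 284.00

Highest: SupplierG (284.00)
Lowest: SupplierD (167.75)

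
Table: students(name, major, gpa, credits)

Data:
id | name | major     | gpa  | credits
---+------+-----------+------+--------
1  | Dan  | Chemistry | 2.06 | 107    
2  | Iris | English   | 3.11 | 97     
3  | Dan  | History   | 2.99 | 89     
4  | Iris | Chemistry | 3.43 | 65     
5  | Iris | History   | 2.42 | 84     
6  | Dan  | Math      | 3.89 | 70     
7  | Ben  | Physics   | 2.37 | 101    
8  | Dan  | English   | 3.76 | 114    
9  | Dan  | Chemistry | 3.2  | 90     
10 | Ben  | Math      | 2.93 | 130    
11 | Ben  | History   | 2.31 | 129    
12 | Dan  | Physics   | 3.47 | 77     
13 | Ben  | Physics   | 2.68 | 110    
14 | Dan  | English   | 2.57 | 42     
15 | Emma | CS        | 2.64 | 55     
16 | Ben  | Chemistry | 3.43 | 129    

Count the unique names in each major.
SELECT major, COUNT(DISTINCT name)
FROM students
GROUP BY major

Result:
  CS: 1 distinct
  Chemistry: 3 distinct
  English: 2 distinct
  History: 3 distinct
  Math: 2 distinct
  Physics: 2 distinct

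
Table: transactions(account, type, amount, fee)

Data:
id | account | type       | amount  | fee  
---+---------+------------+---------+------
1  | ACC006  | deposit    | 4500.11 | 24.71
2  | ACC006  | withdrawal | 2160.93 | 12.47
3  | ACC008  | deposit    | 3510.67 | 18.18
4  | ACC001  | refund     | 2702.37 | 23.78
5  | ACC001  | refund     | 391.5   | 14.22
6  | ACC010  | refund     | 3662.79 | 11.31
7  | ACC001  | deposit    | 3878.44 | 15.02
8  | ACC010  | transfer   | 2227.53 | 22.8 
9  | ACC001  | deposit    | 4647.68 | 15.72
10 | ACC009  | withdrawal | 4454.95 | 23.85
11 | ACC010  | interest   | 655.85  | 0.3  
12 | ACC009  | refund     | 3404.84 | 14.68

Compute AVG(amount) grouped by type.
SELECT type, AVG(amount) as result
FROM transactions
GROUP BY type

Result:
  deposit: 4134.23
  interest: 655.85
  refund: 2540.38
  transfer: 2227.53
  withdrawal: 3307.94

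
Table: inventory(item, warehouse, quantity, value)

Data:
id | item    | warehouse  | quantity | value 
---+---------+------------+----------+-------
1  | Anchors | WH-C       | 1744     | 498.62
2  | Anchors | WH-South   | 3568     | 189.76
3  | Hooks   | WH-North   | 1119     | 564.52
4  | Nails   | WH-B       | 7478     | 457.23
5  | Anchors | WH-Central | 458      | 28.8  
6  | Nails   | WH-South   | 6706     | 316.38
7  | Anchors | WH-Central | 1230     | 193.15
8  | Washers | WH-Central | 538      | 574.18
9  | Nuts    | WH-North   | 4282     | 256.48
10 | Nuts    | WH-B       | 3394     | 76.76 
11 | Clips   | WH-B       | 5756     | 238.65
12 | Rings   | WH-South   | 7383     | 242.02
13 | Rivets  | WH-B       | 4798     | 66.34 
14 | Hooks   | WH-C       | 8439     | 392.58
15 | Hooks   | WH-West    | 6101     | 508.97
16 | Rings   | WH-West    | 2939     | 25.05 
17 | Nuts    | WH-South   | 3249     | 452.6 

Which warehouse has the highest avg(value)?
SELECT warehouse, AVG(value) as val
FROM inventory
GROUP BY warehouse
ORDER BY val DESC
LIMIT 1

Result: WH-C with avg(value) = 445.60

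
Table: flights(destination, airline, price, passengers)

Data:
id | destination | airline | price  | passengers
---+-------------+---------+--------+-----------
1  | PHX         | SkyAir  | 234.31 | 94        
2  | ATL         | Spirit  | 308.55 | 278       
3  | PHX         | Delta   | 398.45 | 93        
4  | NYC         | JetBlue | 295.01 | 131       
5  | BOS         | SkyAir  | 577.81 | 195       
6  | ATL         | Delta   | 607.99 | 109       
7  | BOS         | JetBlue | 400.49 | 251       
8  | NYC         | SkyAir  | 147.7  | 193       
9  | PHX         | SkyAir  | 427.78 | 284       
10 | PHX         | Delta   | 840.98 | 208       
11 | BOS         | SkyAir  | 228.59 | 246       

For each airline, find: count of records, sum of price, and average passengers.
SELECT airline,
       COUNT(*) as cnt,
       SUM(price) as total_price,
       AVG(passengers) as avg_passengers
FROM flights
GROUP BY airline

Result:
  Delta: 3 records, 1847.42 total price, 136.67 avg passengers
  JetBlue: 2 records, 695.50 total price, 191.00 avg passengers
  SkyAir: 5 records, 1616.19 total price, 202.40 avg passengers
  Spirit: 1 records, 308.55 total price, 278.00 avg passengers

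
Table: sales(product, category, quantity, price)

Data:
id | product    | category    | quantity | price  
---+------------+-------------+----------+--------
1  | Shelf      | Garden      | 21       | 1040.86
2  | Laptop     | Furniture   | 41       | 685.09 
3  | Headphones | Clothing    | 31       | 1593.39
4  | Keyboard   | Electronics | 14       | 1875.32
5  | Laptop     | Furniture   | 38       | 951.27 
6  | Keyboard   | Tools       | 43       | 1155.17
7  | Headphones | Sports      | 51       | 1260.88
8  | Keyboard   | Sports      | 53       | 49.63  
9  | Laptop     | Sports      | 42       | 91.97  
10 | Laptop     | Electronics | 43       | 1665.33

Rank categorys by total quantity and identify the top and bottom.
SELECT category, SUM(quantity)
FROM sales
GROUP BY category
ORDER BY SUM(quantity)

All groups:
  Garden: 21
  Clothing: 31
  Tools: 43
  Electronics: 57
  Furniture: 79
  Sports: 146

Highest: Sports (146)
Lowest: Garden (21)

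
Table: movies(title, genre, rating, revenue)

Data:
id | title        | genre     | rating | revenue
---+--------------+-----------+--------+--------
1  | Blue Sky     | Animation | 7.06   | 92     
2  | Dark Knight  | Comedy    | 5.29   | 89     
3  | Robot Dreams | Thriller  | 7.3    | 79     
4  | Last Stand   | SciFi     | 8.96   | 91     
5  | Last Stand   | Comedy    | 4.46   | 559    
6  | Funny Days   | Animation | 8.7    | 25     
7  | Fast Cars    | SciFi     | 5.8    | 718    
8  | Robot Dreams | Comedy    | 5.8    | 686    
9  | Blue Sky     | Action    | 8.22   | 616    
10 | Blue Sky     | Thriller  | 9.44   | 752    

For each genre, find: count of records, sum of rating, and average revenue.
SELECT genre,
       COUNT(*) as cnt,
       SUM(rating) as total_rating,
       AVG(revenue) as avg_revenue
FROM movies
GROUP BY genre

Result:
  Action: 1 records, 8.22 total rating, 616.00 avg revenue
  Animation: 2 records, 15.76 total rating, 58.50 avg revenue
  Comedy: 3 records, 15.55 total rating, 444.67 avg revenue
  SciFi: 2 records, 14.76 total rating, 404.50 avg revenue
  Thriller: 2 records, 16.74 total rating, 415.50 avg revenue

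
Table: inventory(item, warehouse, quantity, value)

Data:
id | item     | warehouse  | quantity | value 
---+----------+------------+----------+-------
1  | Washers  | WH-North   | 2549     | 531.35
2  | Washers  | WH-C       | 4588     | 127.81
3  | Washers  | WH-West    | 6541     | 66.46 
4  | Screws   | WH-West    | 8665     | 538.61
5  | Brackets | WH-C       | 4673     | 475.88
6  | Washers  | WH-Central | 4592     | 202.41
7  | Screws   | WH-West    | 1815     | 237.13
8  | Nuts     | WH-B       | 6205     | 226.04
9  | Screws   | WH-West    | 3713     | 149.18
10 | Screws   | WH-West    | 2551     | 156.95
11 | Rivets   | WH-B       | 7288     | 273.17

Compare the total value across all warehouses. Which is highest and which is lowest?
SELECT warehouse, SUM(value)
FROM inventory
GROUP BY warehouse
ORDER BY SUM(value)

All groups:
  WH-Central: 202.41
  WH-B: 499.21
  WH-North: 531.35
  WH-C: 603.69
  WH-West: 1148.33

Highest: WH-West (1148.33)
Lowest: WH-Central (202.41)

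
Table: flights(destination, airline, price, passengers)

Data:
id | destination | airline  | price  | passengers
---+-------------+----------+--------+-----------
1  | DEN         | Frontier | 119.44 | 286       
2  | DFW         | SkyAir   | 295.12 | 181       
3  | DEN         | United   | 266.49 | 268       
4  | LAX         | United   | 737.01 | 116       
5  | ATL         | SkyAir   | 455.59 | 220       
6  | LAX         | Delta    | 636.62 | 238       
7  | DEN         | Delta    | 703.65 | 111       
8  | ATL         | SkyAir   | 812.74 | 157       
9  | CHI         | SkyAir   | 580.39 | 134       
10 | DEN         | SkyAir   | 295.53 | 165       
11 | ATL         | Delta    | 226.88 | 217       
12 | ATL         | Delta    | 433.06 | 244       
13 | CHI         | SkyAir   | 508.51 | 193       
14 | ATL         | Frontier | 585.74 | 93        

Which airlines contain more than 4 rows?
SELECT airline, COUNT(*) as cnt
FROM flights
GROUP BY airline
HAVING COUNT(*) > 4

Result:
  SkyAir: 6

Note: HAVING filters groups after aggregation, WHERE filters rows before.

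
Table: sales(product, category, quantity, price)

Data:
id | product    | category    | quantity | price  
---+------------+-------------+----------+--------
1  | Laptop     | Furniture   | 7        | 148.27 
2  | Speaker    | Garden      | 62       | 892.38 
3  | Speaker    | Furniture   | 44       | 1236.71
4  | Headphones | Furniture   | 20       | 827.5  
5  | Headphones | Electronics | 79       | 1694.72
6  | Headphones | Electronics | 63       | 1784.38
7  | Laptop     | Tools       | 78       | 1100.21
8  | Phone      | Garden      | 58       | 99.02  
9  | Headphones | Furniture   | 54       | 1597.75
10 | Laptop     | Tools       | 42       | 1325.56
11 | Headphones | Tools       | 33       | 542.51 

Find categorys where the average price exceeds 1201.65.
SELECT category, AVG(price)
FROM sales
GROUP BY category
HAVING AVG(price) > 1201.65

Result:
  Electronics: avg=1739.55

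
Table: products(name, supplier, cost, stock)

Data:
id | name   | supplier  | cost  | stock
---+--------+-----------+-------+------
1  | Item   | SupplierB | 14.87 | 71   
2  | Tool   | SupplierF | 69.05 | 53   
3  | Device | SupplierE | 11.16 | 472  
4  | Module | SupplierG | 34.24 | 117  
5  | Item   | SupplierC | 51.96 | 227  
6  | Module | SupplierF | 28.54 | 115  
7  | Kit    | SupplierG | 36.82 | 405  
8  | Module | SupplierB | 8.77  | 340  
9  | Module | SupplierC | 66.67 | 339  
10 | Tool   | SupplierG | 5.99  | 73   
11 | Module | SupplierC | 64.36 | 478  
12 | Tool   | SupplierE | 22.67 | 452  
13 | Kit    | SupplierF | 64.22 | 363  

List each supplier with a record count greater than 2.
SELECT supplier, COUNT(*) as cnt
FROM products
GROUP BY supplier
HAVING COUNT(*) > 2

Result:
  SupplierC: 3
  SupplierF: 3
  SupplierG: 3

Note: HAVING filters groups after aggregation, WHERE filters rows before.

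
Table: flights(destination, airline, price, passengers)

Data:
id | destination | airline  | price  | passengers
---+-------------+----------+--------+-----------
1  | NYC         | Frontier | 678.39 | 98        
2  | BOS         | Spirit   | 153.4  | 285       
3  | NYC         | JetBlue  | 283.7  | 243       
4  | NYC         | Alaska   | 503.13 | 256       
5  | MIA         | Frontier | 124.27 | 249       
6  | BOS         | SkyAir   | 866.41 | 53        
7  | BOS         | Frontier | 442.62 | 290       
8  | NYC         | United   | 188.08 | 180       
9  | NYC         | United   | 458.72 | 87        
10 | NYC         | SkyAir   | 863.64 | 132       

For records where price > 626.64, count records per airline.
SELECT airline, COUNT(*)
FROM flights
WHERE price > 626.64
GROUP BY airline

Note: WHERE filters rows before grouping.

Result:
  Frontier: 1
  SkyAir: 2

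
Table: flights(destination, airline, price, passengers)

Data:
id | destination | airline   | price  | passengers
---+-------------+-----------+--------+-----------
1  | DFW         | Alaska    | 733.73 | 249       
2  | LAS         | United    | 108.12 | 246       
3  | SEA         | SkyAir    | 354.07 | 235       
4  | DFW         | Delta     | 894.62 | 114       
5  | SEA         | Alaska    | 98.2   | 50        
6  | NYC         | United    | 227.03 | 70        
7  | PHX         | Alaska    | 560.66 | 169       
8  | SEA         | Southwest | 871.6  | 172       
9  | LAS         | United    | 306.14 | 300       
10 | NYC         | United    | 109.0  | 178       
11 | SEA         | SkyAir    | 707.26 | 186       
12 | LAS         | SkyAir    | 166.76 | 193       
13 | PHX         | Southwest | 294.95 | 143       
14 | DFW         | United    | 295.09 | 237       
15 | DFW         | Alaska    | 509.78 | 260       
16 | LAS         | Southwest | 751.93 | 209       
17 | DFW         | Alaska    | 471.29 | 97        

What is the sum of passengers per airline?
SELECT airline, SUM(passengers) as result
FROM flights
GROUP BY airline

Result:
  Alaska: 825
  Delta: 114
  SkyAir: 614
  Southwest: 524
  United: 1031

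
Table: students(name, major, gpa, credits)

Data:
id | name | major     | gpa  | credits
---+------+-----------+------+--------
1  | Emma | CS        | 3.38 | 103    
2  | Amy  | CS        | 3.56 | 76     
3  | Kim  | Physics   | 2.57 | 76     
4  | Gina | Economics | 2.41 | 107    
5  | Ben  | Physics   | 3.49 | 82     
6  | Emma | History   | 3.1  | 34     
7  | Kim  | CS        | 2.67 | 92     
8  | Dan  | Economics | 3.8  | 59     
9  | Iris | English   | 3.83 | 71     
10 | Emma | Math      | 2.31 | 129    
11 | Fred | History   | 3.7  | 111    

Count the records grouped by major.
SELECT major, COUNT(*) as count
FROM students
GROUP BY major

Result:
  CS: 3
  Economics: 2
  English: 1
  History: 2
  Math: 1
  Physics: 2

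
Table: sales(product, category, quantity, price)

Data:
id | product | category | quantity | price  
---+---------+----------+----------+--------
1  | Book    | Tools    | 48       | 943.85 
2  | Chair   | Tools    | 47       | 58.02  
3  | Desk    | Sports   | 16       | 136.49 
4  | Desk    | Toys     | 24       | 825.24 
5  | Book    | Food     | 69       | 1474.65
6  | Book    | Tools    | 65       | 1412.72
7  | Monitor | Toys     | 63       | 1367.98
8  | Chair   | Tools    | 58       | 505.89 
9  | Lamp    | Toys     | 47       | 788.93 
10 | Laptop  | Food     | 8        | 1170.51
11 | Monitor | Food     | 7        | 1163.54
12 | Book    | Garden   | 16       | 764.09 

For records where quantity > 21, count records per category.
SELECT category, COUNT(*)
FROM sales
WHERE quantity > 21
GROUP BY category

Note: WHERE filters rows before grouping.

Result:
  Food: 1
  Tools: 4
  Toys: 3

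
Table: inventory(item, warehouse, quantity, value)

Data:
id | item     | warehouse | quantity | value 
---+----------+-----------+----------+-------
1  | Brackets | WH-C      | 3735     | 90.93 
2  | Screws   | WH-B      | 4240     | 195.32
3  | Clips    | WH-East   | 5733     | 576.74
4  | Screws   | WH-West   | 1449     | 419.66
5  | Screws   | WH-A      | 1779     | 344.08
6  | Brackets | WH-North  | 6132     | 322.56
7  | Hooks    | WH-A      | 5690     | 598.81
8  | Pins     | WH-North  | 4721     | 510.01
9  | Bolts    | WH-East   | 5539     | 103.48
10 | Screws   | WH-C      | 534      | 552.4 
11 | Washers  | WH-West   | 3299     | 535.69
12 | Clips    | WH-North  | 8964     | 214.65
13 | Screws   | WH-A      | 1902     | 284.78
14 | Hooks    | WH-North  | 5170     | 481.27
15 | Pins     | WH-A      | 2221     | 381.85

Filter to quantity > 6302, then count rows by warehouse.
SELECT warehouse, COUNT(*)
FROM inventory
WHERE quantity > 6302
GROUP BY warehouse

Note: WHERE filters rows before grouping.

Result:
  WH-North: 1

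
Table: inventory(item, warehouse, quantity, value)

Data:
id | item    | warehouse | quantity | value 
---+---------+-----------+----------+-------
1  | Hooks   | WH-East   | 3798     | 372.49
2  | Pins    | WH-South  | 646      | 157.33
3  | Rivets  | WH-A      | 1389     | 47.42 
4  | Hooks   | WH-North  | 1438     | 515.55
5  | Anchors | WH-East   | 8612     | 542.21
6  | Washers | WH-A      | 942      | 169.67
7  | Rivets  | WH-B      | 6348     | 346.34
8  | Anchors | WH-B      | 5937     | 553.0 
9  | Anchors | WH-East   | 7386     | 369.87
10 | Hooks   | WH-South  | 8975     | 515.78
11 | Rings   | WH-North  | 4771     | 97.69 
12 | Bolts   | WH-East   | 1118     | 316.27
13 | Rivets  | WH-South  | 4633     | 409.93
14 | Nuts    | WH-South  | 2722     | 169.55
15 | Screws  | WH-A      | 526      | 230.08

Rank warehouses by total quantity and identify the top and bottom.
SELECT warehouse, SUM(quantity)
FROM inventory
GROUP BY warehouse
ORDER BY SUM(quantity)

All groups:
  WH-A: 2857
  WH-North: 6209
  WH-B: 12285
  WH-South: 16976
  WH-East: 20914

Highest: WH-East (20914)
Lowest: WH-A (2857)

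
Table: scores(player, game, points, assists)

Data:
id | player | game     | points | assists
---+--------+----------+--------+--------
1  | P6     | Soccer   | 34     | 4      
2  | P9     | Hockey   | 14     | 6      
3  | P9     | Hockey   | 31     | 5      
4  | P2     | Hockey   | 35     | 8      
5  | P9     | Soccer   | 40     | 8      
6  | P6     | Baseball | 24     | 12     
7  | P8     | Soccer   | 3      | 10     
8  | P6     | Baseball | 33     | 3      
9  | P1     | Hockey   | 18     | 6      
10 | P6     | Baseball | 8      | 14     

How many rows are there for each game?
SELECT game, COUNT(*) as count
FROM scores
GROUP BY game

Result:
  Baseball: 3
  Hockey: 4
  Soccer: 3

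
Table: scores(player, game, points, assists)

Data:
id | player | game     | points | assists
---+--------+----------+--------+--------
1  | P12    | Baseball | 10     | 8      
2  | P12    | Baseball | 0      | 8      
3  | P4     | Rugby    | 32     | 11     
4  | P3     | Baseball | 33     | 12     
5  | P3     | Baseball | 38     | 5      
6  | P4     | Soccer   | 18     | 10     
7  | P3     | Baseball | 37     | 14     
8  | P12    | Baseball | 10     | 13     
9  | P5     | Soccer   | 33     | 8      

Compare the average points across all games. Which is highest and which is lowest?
SELECT game, AVG(points)
FROM scores
GROUP BY game
ORDER BY AVG(points)

All groups:
  Baseball: 21.33
  Soccer: 25.50
  Rugby: 32.00

Highest: Rugby (32.00)
Lowest: Baseball (21.33)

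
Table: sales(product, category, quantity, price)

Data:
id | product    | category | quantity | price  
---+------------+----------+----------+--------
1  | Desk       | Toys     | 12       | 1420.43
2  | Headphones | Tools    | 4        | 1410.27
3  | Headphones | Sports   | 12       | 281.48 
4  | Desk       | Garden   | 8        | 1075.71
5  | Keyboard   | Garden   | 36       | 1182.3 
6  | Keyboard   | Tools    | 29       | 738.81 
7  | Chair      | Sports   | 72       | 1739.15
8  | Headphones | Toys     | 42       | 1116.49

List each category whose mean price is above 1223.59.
SELECT category, AVG(price)
FROM sales
GROUP BY category
HAVING AVG(price) > 1223.59

Result:
  Toys: avg=1268.46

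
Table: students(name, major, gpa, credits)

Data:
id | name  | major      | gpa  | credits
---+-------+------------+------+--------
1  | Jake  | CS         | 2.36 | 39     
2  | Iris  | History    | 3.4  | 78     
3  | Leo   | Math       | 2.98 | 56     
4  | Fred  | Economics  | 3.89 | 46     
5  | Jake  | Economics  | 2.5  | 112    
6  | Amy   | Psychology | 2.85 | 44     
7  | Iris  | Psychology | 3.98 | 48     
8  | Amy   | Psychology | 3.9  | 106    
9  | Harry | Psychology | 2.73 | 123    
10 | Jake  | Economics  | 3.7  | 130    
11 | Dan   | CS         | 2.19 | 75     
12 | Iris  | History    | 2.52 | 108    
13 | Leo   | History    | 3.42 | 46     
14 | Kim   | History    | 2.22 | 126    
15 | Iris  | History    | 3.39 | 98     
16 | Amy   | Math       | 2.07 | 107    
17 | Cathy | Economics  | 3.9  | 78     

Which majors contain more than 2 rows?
SELECT major, COUNT(*) as cnt
FROM students
GROUP BY major
HAVING COUNT(*) > 2

Result:
  Economics: 4
  History: 5
  Psychology: 4

Note: HAVING filters groups after aggregation, WHERE filters rows before.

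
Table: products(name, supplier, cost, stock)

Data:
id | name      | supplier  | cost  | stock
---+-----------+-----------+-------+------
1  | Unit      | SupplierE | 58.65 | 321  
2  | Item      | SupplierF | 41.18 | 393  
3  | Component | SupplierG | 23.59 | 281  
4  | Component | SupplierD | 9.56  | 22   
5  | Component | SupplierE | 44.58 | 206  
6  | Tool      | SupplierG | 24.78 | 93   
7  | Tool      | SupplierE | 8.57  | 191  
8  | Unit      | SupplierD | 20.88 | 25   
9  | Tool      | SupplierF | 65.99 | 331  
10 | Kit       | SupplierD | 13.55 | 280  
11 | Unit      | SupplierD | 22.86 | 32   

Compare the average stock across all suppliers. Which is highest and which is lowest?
SELECT supplier, AVG(stock)
FROM products
GROUP BY supplier
ORDER BY AVG(stock)

All groups:
  SupplierD: 89.75
  SupplierG: 187.00
  SupplierE: 239.33
  SupplierF: 362.00

Highest: SupplierF (362.00)
Lowest: SupplierD (89.75)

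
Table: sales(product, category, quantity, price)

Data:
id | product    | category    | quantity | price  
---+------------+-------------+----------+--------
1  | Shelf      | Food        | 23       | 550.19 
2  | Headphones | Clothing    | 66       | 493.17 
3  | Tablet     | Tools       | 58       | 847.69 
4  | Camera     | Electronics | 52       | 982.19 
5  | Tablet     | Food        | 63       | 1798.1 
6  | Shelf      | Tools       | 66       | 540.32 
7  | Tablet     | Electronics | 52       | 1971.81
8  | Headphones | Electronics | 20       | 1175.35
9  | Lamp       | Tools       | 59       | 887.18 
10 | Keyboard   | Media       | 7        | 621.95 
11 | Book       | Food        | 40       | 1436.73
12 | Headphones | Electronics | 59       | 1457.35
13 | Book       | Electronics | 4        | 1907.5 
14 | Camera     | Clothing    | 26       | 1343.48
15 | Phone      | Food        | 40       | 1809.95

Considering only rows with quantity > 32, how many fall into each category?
SELECT category, COUNT(*)
FROM sales
WHERE quantity > 32
GROUP BY category

Note: WHERE filters rows before grouping.

Result:
  Clothing: 1
  Electronics: 3
  Food: 3
  Tools: 3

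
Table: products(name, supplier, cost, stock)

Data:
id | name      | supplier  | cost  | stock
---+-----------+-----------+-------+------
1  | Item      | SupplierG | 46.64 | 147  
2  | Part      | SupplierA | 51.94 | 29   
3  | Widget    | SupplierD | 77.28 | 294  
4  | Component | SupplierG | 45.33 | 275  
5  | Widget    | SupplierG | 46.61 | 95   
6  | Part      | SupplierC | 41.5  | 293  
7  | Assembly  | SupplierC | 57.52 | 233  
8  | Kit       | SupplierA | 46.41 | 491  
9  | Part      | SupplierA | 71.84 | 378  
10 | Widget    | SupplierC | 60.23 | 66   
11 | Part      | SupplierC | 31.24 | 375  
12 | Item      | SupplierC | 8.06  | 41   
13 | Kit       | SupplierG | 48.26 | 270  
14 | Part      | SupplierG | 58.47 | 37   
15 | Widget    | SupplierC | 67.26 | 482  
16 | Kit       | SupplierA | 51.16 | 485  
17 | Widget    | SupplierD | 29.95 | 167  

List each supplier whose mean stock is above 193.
SELECT supplier, AVG(stock)
FROM products
GROUP BY supplier
HAVING AVG(stock) > 193

Result:
  SupplierA: avg=345.75
  SupplierC: avg=248.33
  SupplierD: avg=230.50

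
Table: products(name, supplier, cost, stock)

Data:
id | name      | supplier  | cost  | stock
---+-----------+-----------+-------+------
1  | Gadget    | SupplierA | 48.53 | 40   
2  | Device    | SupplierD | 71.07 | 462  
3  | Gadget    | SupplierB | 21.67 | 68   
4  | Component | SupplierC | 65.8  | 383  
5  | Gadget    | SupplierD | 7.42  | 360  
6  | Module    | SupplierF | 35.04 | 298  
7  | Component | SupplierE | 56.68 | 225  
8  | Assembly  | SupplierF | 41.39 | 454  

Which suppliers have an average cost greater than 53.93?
SELECT supplier, AVG(cost)
FROM products
GROUP BY supplier
HAVING AVG(cost) > 53.93

Result:
  SupplierC: avg=65.80
  SupplierE: avg=56.68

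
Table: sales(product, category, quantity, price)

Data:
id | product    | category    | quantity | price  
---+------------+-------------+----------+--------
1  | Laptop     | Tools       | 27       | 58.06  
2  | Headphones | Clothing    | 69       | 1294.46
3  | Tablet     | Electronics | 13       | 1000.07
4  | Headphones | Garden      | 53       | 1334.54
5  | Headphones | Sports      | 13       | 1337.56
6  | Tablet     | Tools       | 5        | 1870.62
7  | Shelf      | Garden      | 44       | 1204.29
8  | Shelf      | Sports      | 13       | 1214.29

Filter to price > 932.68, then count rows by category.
SELECT category, COUNT(*)
FROM sales
WHERE price > 932.68
GROUP BY category

Note: WHERE filters rows before grouping.

Result:
  Clothing: 1
  Electronics: 1
  Garden: 2
  Sports: 2
  Tools: 1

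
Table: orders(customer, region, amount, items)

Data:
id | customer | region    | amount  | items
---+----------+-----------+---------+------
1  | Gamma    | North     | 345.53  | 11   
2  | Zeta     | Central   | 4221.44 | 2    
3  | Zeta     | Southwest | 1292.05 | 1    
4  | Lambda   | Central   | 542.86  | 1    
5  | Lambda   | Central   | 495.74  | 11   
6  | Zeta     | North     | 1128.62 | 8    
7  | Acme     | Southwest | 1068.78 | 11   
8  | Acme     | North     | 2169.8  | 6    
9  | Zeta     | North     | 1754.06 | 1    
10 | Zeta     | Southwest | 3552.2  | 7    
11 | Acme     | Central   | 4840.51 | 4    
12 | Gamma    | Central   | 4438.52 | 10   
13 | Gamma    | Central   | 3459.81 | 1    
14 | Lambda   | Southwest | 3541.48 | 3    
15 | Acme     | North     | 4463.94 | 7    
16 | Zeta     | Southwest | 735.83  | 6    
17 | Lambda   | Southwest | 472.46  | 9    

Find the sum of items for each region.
SELECT region, SUM(items) as result
FROM orders
GROUP BY region

Result:
  Central: 29
  North: 33
  Southwest: 37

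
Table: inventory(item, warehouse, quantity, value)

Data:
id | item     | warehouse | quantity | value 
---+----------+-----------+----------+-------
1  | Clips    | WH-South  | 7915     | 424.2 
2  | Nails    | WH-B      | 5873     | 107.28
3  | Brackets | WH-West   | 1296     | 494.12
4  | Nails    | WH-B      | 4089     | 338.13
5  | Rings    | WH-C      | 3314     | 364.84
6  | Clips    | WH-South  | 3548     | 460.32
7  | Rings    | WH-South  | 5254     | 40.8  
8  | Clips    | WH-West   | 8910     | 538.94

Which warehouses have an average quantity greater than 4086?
SELECT warehouse, AVG(quantity)
FROM inventory
GROUP BY warehouse
HAVING AVG(quantity) > 4086

Result:
  WH-B: avg=4981.00
  WH-South: avg=5572.33
  WH-West: avg=5103.00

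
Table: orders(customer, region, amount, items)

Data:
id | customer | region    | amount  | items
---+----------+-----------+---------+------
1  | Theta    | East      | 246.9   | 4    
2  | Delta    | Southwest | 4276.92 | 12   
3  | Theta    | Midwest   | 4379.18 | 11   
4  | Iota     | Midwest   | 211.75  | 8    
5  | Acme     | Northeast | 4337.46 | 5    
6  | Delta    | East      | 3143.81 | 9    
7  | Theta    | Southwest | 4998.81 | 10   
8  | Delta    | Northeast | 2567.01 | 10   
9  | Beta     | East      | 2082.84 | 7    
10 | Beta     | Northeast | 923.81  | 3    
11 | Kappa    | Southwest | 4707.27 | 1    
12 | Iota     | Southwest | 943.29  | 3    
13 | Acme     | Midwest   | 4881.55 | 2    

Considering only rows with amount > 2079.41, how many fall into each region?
SELECT region, COUNT(*)
FROM orders
WHERE amount > 2079.41
GROUP BY region

Note: WHERE filters rows before grouping.

Result:
  East: 2
  Midwest: 2
  Northeast: 2
  Southwest: 3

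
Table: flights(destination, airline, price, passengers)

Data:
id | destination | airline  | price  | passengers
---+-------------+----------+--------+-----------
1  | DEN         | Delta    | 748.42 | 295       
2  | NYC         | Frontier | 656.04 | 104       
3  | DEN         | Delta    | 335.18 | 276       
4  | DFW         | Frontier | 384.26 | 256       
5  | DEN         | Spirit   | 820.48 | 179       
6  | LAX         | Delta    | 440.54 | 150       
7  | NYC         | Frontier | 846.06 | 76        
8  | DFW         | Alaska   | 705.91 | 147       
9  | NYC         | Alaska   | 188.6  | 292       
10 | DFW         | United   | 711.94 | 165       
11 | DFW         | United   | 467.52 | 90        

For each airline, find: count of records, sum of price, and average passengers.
SELECT airline,
       COUNT(*) as cnt,
       SUM(price) as total_price,
       AVG(passengers) as avg_passengers
FROM flights
GROUP BY airline

Result:
  Alaska: 2 records, 894.51 total price, 219.50 avg passengers
  Delta: 3 records, 1524.14 total price, 240.33 avg passengers
  Frontier: 3 records, 1886.36 total price, 145.33 avg passengers
  Spirit: 1 records, 820.48 total price, 179.00 avg passengers
  United: 2 records, 1179.46 total price, 127.50 avg passengers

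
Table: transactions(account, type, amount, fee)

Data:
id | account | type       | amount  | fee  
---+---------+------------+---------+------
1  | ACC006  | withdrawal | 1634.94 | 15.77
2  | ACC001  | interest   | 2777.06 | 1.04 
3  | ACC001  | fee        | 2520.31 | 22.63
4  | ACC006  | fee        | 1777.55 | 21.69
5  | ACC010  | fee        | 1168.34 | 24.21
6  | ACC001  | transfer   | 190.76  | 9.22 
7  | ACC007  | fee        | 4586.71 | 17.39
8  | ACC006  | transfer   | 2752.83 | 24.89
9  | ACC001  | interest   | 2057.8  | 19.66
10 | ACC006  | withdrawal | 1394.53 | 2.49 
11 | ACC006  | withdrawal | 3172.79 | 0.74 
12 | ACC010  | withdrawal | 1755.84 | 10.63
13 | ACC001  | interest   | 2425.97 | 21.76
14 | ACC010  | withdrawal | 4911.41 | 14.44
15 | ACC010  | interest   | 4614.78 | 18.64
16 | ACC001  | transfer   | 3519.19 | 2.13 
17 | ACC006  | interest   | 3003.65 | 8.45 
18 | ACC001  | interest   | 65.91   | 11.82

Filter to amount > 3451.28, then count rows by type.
SELECT type, COUNT(*)
FROM transactions
WHERE amount > 3451.28
GROUP BY type

Note: WHERE filters rows before grouping.

Result:
  fee: 1
  interest: 1
  transfer: 1
  withdrawal: 1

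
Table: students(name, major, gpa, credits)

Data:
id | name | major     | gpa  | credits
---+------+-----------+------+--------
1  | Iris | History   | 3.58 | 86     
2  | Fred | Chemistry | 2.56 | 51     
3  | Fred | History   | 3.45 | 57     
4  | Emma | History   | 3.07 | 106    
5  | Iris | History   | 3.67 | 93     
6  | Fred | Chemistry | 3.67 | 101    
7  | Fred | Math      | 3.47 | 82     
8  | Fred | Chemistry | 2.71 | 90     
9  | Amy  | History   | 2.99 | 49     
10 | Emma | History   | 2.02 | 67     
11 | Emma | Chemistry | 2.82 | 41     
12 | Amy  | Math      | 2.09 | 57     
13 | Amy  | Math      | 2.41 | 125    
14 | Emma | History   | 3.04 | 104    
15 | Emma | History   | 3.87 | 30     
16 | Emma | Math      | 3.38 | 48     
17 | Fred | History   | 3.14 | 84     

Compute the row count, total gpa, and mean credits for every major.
SELECT major,
       COUNT(*) as cnt,
       SUM(gpa) as total_gpa,
       AVG(credits) as avg_credits
FROM students
GROUP BY major

Result:
  Chemistry: 4 records, 11.76 total gpa, 70.75 avg credits
  History: 9 records, 28.83 total gpa, 75.11 avg credits
  Math: 4 records, 11.35 total gpa, 78.00 avg credits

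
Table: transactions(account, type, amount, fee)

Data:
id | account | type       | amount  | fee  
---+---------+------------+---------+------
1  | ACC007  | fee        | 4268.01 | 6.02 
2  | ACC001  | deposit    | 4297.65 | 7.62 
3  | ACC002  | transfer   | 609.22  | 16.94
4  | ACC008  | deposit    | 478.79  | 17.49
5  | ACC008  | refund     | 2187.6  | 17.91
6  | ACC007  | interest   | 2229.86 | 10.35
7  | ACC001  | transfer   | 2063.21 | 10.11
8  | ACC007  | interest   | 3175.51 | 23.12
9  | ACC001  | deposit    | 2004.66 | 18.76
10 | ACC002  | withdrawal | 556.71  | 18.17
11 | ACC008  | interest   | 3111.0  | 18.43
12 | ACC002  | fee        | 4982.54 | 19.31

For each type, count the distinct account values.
SELECT type, COUNT(DISTINCT account)
FROM transactions
GROUP BY type

Result:
  deposit: 2 distinct
  fee: 2 distinct
  interest: 2 distinct
  refund: 1 distinct
  transfer: 2 distinct
  withdrawal: 1 distinct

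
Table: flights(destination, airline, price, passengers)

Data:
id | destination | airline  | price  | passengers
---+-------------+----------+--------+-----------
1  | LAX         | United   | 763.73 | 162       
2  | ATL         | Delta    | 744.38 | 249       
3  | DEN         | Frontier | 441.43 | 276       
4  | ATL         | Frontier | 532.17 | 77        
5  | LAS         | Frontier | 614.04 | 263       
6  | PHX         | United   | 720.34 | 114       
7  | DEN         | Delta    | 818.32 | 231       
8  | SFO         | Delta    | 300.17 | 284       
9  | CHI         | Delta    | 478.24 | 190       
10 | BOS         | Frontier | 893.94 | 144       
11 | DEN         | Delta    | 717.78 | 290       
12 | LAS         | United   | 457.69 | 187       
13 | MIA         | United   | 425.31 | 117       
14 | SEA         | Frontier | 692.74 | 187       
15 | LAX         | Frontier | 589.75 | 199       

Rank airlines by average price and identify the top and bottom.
SELECT airline, AVG(price)
FROM flights
GROUP BY airline
ORDER BY AVG(price)

All groups:
  United: 591.77
  Delta: 611.78
  Frontier: 627.35

Highest: Frontier (627.35)
Lowest: United (591.77)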